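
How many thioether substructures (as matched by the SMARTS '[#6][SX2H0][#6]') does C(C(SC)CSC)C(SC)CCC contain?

3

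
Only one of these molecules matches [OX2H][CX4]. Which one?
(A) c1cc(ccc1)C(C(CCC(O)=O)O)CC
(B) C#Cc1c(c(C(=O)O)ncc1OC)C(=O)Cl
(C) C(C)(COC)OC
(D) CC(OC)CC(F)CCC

[OX2H][CX4] describes a hydroxyl oxygen bound to an sp3 (X4) carbon (an aliphatic alcohol).
(A) contains a hydroxyl group (-OH), which satisfies every atom and bond constraint.
(B) has a carboxylic acid group (-C(=O)OH) but the -OH is on a CX3 carbonyl carbon, not a CX4 carbon.
(C) has a methoxy ether (-OCH3) but the oxygen has H0 (ether), not H1.
(D) has a methoxy ether (-OCH3) but the oxygen has H0 (ether), not H1.
So the answer is (A).

A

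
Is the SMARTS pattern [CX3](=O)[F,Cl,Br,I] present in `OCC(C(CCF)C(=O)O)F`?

No

The pattern [CX3](=O)[F,Cl,Br,I] describes a carbonyl carbon bonded to a halogen — an acyl halide.
The closest candidate here is a carboxylic acid group (-C(=O)OH), but the carbonyl is bonded to -OH, not to a halogen. No other fragment satisfies the full query, so there is no match.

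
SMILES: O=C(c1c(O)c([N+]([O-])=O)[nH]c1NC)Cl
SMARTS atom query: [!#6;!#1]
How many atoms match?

8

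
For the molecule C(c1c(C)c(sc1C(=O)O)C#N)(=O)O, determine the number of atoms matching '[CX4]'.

The query [CX4] means: C with X4: aliphatic carbon with exactly 4 total connections (bonds + H).
Check the 14 heavy atoms by environment: 1× s (aromatic, X2) → no; 4× c (aromatic, X3) → no; 2× C (X3) → no; 2× O (X1) → no; 2× O (X2) → no; 1× C (X2) → no; 1× N (X1) → no; 1× C (X4) → match.
That gives 1 matching atom.

1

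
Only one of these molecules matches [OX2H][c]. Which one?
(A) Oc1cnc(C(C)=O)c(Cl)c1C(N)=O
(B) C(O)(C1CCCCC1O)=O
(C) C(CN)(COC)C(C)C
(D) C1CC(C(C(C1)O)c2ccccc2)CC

A

[OX2H][c] describes a hydroxyl oxygen attached to an aromatic carbon (a phenol).
(A) contains a hydroxyl group (-OH), which satisfies every atom and bond constraint.
(B) has a hydroxyl group (-OH) but the -OH is on an aliphatic carbon, not an aromatic c.
(C) has a methoxy ether (-OCH3) but the oxygen has H0, not H1.
(D) has a hydroxyl group (-OH) but the -OH is on an aliphatic carbon, not an aromatic c.
So the answer is (A).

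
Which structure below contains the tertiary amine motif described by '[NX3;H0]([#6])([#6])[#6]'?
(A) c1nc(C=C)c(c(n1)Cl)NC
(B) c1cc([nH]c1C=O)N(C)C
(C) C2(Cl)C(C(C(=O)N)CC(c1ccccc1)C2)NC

B

[NX3;H0]([#6])([#6])[#6] describes a trivalent nitrogen with no H, bonded to three carbons (a tertiary amine).
(A) has an N-methylamino group (-NHCH3) but the nitrogen still has one H (H1), not H0.
(B) contains a dimethylamino group (-N(CH3)2), which satisfies every atom and bond constraint.
(C) has a primary amide (-C(=O)NH2) but the amide nitrogen has H2 and only one carbon neighbour.
So the answer is (B).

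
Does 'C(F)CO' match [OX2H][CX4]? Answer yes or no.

Yes

The pattern [OX2H][CX4] describes a hydroxyl oxygen bound to an sp3 (X4) carbon — an aliphatic alcohol.
The molecule carries a hydroxyl group (-OH), whose atoms satisfy every constraint of the query, so the pattern matches.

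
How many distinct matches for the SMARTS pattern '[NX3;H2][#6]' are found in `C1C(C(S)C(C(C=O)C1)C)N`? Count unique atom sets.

1

[NX3;H2][#6] is the SMARTS for a primary amine: a trivalent nitrogen with two H attached to carbon.
Exactly one fragment in the molecule meets all constraints, giving 1 match.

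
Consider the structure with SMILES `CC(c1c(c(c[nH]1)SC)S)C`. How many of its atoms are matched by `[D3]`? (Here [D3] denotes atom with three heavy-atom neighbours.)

4

Check the 11 heavy atoms by environment: 1× n (aromatic, D2) → no; 1× c (aromatic, D2) → no; 3× c (aromatic, D3) → match; 1× S (D2) → no; 3× C (D1) → no; 1× S (D1) → no; 1× C (D3) → match.
Summing the matching environments: 3 + 1 = 4 matching atoms.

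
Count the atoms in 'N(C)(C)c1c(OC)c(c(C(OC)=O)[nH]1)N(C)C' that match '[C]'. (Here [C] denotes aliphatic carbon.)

Check the 17 heavy atoms by environment: 1× n (aromatic) → no; 4× c (aromatic) → no; 7× C → match; 3× O → no; 2× N → no.
That gives 7 matching atoms.

7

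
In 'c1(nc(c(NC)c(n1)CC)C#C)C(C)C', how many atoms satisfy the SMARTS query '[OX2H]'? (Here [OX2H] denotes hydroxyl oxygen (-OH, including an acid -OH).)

0

The query [OX2H] means: aliphatic oxygen with two connections, one of which is H — an -OH oxygen.
Check the 15 heavy atoms by environment: 2× n (aromatic, H0, X2) → no; 4× c (aromatic, H0, X3) → no; 1× C (H1, X4) → no; 4× C (H3, X4) → no; 1× C (H0, X2) → no; 1× C (H1, X2) → no; 1× N (H1, X3) → no; 1× C (H2, X4) → no.
No environment satisfies the query, so 0 matching atoms.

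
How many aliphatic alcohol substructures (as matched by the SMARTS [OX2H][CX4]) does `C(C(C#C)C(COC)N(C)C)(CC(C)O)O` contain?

2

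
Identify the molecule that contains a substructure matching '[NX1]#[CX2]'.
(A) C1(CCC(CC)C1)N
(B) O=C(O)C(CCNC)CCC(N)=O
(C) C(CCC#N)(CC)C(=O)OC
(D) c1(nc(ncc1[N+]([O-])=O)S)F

C

[NX1]#[CX2] describes a nitrogen triple-bonded to a two-connected carbon (a nitrile).
(A) has a primary amino group (-NH2) but the nitrogen is NX3 (three connections), not NX1 triple-bonded.
(B) has a primary amide (-C(=O)NH2) but the nitrogen is NX3, not NX1.
(C) contains a nitrile (-C#N), which satisfies every atom and bond constraint.
(D) has a nitro group (-[N+](=O)[O-]) but there is no C#N triple bond.
So the answer is (C).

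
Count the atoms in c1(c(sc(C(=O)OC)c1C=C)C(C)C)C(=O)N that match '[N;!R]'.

1

The query [N;!R] means: aliphatic nitrogen not in a ring.
Check the 17 heavy atoms by environment: 1× s (aromatic, in 5-ring) → no; 4× c (aromatic, in 5-ring) → no; 8× C (acyclic) → no; 3× O (acyclic) → no; 1× N (acyclic) → match.
That gives 1 matching atom.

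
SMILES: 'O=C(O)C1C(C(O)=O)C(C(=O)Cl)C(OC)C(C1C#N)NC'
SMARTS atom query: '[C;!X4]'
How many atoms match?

4

Check the 21 heavy atoms by environment: 8× C (X4) → no; 3× C (X3) → match; 3× O (X1) → no; 3× O (X2) → no; 1× Cl (X1) → no; 1× C (X2) → match; 1× N (X1) → no; 1× N (X3) → no.
Summing the matching environments: 3 + 1 = 4 matching atoms.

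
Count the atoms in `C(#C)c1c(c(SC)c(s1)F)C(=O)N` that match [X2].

4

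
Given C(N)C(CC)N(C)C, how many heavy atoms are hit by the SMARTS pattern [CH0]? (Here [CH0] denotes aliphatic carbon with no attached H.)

The query [CH0] means: aliphatic carbon with no attached hydrogen.
Check the 8 heavy atoms by environment: 2× C (H2) → no; 1× C (H1) → no; 1× N (H2) → no; 1× N (H0) → no; 3× C (H3) → no.
No environment satisfies the query, so 0 matching atoms.

0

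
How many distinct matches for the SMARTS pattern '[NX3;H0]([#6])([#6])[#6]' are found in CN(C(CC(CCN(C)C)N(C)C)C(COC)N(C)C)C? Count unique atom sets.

4

[NX3;H0]([#6])([#6])[#6] is the SMARTS for a tertiary amine: a trivalent nitrogen with no H, bonded to three carbons.
The molecule carries 4 separate instances of a dimethylamino group (-N(CH3)2) meeting every constraint; each maps to a distinct set of atoms, giving 4 matches.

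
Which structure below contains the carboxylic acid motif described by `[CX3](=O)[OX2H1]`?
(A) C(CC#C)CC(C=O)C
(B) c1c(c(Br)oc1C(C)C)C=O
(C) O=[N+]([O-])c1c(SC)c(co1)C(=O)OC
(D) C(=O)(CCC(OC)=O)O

D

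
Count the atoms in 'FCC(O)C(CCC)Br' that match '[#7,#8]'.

The query [#7,#8] means: nitrogen or oxygen (comma = OR).
Check the 9 heavy atoms by environment: 6× C → no; 1× Br → no; 1× O → match; 1× F → no.
That gives 1 matching atom.

1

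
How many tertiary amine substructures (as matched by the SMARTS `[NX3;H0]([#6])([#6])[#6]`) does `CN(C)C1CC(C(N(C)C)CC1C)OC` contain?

2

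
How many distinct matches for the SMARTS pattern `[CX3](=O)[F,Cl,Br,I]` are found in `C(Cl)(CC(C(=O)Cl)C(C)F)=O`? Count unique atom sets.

2

[CX3](=O)[F,Cl,Br,I] is the SMARTS for an acyl halide: a carbonyl carbon bonded to a halogen.
The molecule carries 2 separate instances of an acyl chloride (-C(=O)Cl) meeting every constraint; each maps to a distinct set of atoms, giving 2 matches.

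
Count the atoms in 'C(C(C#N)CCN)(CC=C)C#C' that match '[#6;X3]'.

2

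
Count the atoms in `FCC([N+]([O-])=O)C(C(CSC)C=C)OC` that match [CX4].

Check the 15 heavy atoms by environment: 7× C (X4) → match; 1× S (X2) → no; 1× F (X1) → no; 1× N (charge +1, X3) → no; 1× O (charge -1, X1) → no; 1× O (X1) → no; 1× O (X2) → no; 2× C (X3) → no.
That gives 7 matching atoms.

7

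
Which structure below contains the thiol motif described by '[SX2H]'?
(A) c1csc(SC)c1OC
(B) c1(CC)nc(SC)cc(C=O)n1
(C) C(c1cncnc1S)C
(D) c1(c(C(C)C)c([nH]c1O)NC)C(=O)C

C

[SX2H] describes an aliphatic sulfur with two connections, one being H (a thiol).
(A) has a methylthio ether (-SCH3) but the sulfur has H0 (bonded to two carbons), not H1.
(B) has a methylthio ether (-SCH3) but the sulfur has H0 (bonded to two carbons), not H1.
(C) contains a thiol (-SH), which satisfies every atom and bond constraint.
(D) has a hydroxyl group (-OH) but it is an -OH, not an -SH.
So the answer is (C).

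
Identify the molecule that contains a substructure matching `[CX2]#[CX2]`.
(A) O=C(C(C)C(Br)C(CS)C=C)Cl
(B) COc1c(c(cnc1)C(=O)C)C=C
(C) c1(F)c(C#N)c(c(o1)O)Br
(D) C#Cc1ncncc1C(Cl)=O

D

[CX2]#[CX2] describes a carbon-carbon triple bond (an alkyne).
(A) has a vinyl group (-CH=CH2) but the C=C is a double bond; both carbons are CX3, not CX2.
(B) has a vinyl group (-CH=CH2) but the C=C is a double bond; both carbons are CX3, not CX2.
(C) has a nitrile (-C#N) but the triple bond is C#N, not C#C.
(D) contains an ethynyl group (-C#CH), which satisfies every atom and bond constraint.
So the answer is (D).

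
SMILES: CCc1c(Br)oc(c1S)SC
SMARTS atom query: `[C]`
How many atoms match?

The query [C] means: uppercase C matches aliphatic (non-aromatic) carbon only.
Check the 11 heavy atoms by environment: 1× o (aromatic) → no; 4× c (aromatic) → no; 1× Br → no; 2× S → no; 3× C → match.
That gives 3 matching atoms.

3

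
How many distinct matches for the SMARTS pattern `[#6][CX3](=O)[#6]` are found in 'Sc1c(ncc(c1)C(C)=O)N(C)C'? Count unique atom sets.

1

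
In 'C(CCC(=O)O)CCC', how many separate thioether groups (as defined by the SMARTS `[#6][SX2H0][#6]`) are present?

[#6][SX2H0][#6] is the SMARTS for a thioether: an aliphatic sulfur bridging two carbons with no H on the sulfur.
No fragment in the molecule satisfies every constraint, giving 0 matches.

0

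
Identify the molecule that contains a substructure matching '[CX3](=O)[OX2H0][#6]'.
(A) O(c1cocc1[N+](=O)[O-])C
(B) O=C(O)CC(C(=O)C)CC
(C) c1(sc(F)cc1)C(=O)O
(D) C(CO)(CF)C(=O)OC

D

[CX3](=O)[OX2H0][#6] describes a carbonyl carbon bonded to an oxygen that is itself bonded to carbon (no H on that O) (an ester).
(A) has a methoxy ether (-OCH3) but the ether oxygen is not adjacent to a C=O carbon.
(B) has a carboxylic acid group (-C(=O)OH) but the singly-bonded O carries H (OX2H1, not H0).
(C) has a carboxylic acid group (-C(=O)OH) but the singly-bonded O carries H (OX2H1, not H0).
(D) contains a methyl-ester group (-C(=O)OCH3), which satisfies every atom and bond constraint.
So the answer is (D).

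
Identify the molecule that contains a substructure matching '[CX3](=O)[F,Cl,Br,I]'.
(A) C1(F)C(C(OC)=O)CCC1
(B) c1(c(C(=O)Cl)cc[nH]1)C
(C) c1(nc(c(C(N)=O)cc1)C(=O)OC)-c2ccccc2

B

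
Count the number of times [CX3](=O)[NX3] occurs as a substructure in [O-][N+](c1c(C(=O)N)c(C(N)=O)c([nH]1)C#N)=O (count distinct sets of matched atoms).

[CX3](=O)[NX3] is the SMARTS for an amide: a carbonyl carbon bonded to a trivalent nitrogen.
The molecule carries 2 separate instances of a primary amide (-C(=O)NH2) meeting every constraint; each maps to a distinct set of atoms, giving 2 matches.

2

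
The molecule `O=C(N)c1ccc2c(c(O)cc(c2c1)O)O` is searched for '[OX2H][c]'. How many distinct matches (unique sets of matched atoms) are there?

[OX2H][c] is the SMARTS for a phenol: a hydroxyl oxygen attached to an aromatic carbon.
The molecule carries 3 separate instances of a hydroxyl group (-OH) meeting every constraint; each maps to a distinct set of atoms, giving 3 matches.

3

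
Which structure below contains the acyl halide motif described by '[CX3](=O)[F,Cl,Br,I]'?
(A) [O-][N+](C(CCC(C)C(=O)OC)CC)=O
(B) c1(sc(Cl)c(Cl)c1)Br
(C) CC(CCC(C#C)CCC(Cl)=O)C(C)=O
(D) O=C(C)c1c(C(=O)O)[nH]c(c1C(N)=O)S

C

[CX3](=O)[F,Cl,Br,I] describes a carbonyl carbon bonded to a halogen (an acyl halide).
(A) has a methyl-ester group (-C(=O)OCH3) but the carbonyl is bonded to -O-C, not to a halogen.
(B) has a chloro substituent but the Cl is not on a carbonyl carbon.
(C) contains an acyl chloride (-C(=O)Cl), which satisfies every atom and bond constraint.
(D) has a carboxylic acid group (-C(=O)OH) but the carbonyl is bonded to -OH, not to a halogen.
So the answer is (C).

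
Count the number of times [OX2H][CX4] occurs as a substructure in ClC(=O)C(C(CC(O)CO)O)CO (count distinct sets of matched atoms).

4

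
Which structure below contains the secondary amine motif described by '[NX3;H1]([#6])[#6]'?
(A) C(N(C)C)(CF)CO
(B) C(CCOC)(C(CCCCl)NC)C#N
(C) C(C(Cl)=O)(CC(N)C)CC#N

B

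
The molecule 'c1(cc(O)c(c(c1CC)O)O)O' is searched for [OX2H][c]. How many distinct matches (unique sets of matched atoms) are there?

4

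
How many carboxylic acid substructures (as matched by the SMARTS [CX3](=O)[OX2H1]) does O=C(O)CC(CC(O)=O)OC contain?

[CX3](=O)[OX2H1] is the SMARTS for a carboxylic acid: an sp2 carbon double-bonded to O and single-bonded to an -OH oxygen.
The molecule carries 2 separate instances of a carboxylic acid group (-C(=O)OH) meeting every constraint; each maps to a distinct set of atoms, giving 2 matches.

2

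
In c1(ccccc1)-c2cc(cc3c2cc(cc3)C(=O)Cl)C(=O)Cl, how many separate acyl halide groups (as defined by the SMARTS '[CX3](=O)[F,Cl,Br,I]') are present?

2

[CX3](=O)[F,Cl,Br,I] is the SMARTS for an acyl halide: a carbonyl carbon bonded to a halogen.
The molecule carries 2 separate instances of an acyl chloride (-C(=O)Cl) meeting every constraint; each maps to a distinct set of atoms, giving 2 matches.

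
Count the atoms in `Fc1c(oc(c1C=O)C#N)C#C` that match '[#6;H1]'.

2

The query [#6;H1] means: any carbon bearing exactly one hydrogen.
Check the 12 heavy atoms by environment: 1× o (aromatic, H0) → no; 4× c (aromatic, H0) → no; 2× C (H0) → no; 2× C (H1) → match; 1× N (H0) → no; 1× F (H0) → no; 1× O (H0) → no.
That gives 2 matching atoms.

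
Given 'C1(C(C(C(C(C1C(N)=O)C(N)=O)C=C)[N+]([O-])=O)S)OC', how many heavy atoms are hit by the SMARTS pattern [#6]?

11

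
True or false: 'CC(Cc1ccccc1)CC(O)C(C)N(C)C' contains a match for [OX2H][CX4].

True

The pattern [OX2H][CX4] describes a hydroxyl oxygen bound to an sp3 (X4) carbon — an aliphatic alcohol.
The molecule carries a hydroxyl group (-OH), whose atoms satisfy every constraint of the query, so the pattern matches.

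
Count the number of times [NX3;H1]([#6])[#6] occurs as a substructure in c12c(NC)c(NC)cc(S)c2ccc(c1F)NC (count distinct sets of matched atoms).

[NX3;H1]([#6])[#6] is the SMARTS for a secondary amine: a trivalent nitrogen with one H, bonded to two carbons.
The molecule carries 3 separate instances of an N-methylamino group (-NHCH3) meeting every constraint; each maps to a distinct set of atoms, giving 3 matches.

3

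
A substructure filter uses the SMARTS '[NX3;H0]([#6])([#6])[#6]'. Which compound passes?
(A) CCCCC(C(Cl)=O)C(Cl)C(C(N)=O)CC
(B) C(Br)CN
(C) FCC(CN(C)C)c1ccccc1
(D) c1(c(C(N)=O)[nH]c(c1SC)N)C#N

[NX3;H0]([#6])([#6])[#6] describes a trivalent nitrogen with no H, bonded to three carbons (a tertiary amine).
(A) has a primary amide (-C(=O)NH2) but the amide nitrogen has H2 and only one carbon neighbour.
(B) has a primary amino group (-NH2) but the nitrogen has H2, not H0 with three carbons.
(C) contains a dimethylamino group (-N(CH3)2), which satisfies every atom and bond constraint.
(D) has a primary amino group (-NH2) but the nitrogen has H2, not H0 with three carbons.
So the answer is (C).

C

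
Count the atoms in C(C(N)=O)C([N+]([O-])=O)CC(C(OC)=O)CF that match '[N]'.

2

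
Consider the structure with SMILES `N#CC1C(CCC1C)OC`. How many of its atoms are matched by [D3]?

The query [D3] means: atom with exactly three heavy-atom neighbours.
Check the 10 heavy atoms by environment: 3× C (D2) → no; 3× C (D3) → match; 2× C (D1) → no; 1× N (D1) → no; 1× O (D2) → no.
That gives 3 matching atoms.

3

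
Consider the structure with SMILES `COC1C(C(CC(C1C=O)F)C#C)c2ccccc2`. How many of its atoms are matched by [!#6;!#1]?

3

The query [!#6;!#1] means: not carbon and not hydrogen — any heteroatom.
Check the 19 heavy atoms by environment: 10× C → no; 2× O → match; 1× F → match; 6× c (aromatic) → no.
Summing the matching environments: 2 + 1 = 3 matching atoms.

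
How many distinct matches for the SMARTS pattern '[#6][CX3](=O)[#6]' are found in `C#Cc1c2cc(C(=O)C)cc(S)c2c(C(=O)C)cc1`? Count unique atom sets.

[#6][CX3](=O)[#6] is the SMARTS for a ketone: a carbonyl carbon (no H) flanked by two carbons.
The molecule carries 2 separate instances of an acetyl/ketone group (-C(=O)CH3) meeting every constraint; each maps to a distinct set of atoms, giving 2 matches.

2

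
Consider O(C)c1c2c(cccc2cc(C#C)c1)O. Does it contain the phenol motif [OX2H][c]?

Yes

The pattern [OX2H][c] describes a hydroxyl oxygen attached to an aromatic carbon — a phenol.
The molecule carries a hydroxyl group (-OH), whose atoms satisfy every constraint of the query, so the pattern matches.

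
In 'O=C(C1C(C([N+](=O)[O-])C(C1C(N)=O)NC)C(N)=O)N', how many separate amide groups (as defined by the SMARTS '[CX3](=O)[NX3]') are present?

3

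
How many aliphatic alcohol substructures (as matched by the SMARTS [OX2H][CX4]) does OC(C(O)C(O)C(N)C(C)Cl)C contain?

3

[OX2H][CX4] is the SMARTS for an aliphatic alcohol: a hydroxyl oxygen bound to an sp3 (X4) carbon.
The molecule carries 3 separate instances of a hydroxyl group (-OH) meeting every constraint; each maps to a distinct set of atoms, giving 3 matches.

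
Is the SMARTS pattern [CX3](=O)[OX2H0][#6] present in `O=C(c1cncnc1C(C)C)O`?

The pattern [CX3](=O)[OX2H0][#6] describes a carbonyl carbon bonded to an oxygen that is itself bonded to carbon (no H on that O) — an ester.
The closest candidate here is a carboxylic acid group (-C(=O)OH), but the singly-bonded O carries H (OX2H1, not H0). No other fragment satisfies the full query, so there is no match.

No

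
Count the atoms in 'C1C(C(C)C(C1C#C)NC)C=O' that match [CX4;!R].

2

The query [CX4;!R] means: aliphatic carbon with four total connections, not in a ring.
Check the 12 heavy atoms by environment: 5× C (X4, in 5-ring) → no; 2× C (X4, acyclic) → match; 2× C (X2, acyclic) → no; 1× C (X3, acyclic) → no; 1× O (X1, acyclic) → no; 1× N (X3, acyclic) → no.
That gives 2 matching atoms.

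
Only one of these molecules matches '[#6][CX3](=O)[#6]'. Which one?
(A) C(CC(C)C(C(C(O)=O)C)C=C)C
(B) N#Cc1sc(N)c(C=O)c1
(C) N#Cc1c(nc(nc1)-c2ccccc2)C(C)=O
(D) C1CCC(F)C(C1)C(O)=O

C

[#6][CX3](=O)[#6] describes a carbonyl carbon (no H) flanked by two carbons (a ketone).
(A) has a carboxylic acid group (-C(=O)OH) but one neighbour of the carbonyl carbon is O, not C.
(B) has an aldehyde (-CHO) but the carbonyl carbon has H1, so it is not flanked by two carbons.
(C) contains an acetyl/ketone group (-C(=O)CH3), which satisfies every atom and bond constraint.
(D) has a carboxylic acid group (-C(=O)OH) but one neighbour of the carbonyl carbon is O, not C.
So the answer is (C).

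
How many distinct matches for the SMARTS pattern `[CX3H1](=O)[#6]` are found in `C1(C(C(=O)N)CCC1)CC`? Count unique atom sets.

[CX3H1](=O)[#6] is the SMARTS for an aldehyde: an sp2 carbon with one H, double-bonded to O and single-bonded to carbon.
No fragment in the molecule satisfies every constraint, giving 0 matches.

0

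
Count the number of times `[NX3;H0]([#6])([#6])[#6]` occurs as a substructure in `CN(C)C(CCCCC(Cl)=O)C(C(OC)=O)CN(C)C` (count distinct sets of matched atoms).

[NX3;H0]([#6])([#6])[#6] is the SMARTS for a tertiary amine: a trivalent nitrogen with no H, bonded to three carbons.
The molecule carries 2 separate instances of a dimethylamino group (-N(CH3)2) meeting every constraint; each maps to a distinct set of atoms, giving 2 matches.

2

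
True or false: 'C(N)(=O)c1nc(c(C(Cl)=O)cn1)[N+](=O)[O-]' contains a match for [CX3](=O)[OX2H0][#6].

False

The pattern [CX3](=O)[OX2H0][#6] describes a carbonyl carbon bonded to an oxygen that is itself bonded to carbon (no H on that O) — an ester.
The closest candidate here is a primary amide (-C(=O)NH2), but the carbonyl is bonded to N, not to an O-C linkage. No other fragment satisfies the full query, so there is no match.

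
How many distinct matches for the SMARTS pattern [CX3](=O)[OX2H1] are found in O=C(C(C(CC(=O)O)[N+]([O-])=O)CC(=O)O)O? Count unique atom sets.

[CX3](=O)[OX2H1] is the SMARTS for a carboxylic acid: an sp2 carbon double-bonded to O and single-bonded to an -OH oxygen.
The molecule carries 3 separate instances of a carboxylic acid group (-C(=O)OH) meeting every constraint; each maps to a distinct set of atoms, giving 3 matches.

3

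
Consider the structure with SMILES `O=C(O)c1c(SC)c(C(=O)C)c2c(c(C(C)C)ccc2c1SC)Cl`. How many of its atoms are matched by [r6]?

The query [r6] means: r6 matches atoms in a six-membered ring.
Check the 24 heavy atoms by environment: 10× c (aromatic, in 6-ring) → match; 1× Cl (acyclic) → no; 8× C (acyclic) → no; 3× O (acyclic) → no; 2× S (acyclic) → no.
That gives 10 matching atoms.

10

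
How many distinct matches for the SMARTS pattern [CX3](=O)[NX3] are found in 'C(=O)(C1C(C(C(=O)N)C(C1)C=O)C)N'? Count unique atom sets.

[CX3](=O)[NX3] is the SMARTS for an amide: a carbonyl carbon bonded to a trivalent nitrogen.
The molecule carries 2 separate instances of a primary amide (-C(=O)NH2) meeting every constraint; each maps to a distinct set of atoms, giving 2 matches.

2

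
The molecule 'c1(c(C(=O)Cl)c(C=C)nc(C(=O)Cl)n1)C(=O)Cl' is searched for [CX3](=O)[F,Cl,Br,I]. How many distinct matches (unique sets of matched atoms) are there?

3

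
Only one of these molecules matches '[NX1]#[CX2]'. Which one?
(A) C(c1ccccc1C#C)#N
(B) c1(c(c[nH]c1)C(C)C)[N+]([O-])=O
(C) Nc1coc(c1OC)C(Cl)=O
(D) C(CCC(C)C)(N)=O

[NX1]#[CX2] describes a nitrogen triple-bonded to a two-connected carbon (a nitrile).
(A) contains a nitrile (-C#N), which satisfies every atom and bond constraint.
(B) has a nitro group (-[N+](=O)[O-]) but there is no C#N triple bond.
(C) has a primary amino group (-NH2) but the nitrogen is NX3 (three connections), not NX1 triple-bonded.
(D) has a primary amide (-C(=O)NH2) but the nitrogen is NX3, not NX1.
So the answer is (A).

A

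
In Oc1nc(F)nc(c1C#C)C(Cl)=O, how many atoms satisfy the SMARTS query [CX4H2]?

0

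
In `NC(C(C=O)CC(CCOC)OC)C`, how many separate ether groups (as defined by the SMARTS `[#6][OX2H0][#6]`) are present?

2

[#6][OX2H0][#6] is the SMARTS for an ether: an aliphatic oxygen bridging two carbons with no H on the oxygen.
The molecule carries 2 separate instances of a methoxy ether (-OCH3) meeting every constraint; each maps to a distinct set of atoms, giving 2 matches.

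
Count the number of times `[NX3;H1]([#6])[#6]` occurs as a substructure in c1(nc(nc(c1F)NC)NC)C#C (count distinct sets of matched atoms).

2

[NX3;H1]([#6])[#6] is the SMARTS for a secondary amine: a trivalent nitrogen with one H, bonded to two carbons.
The molecule carries 2 separate instances of an N-methylamino group (-NHCH3) meeting every constraint; each maps to a distinct set of atoms, giving 2 matches.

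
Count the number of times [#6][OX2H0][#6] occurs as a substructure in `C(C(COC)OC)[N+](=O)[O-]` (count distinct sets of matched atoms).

[#6][OX2H0][#6] is the SMARTS for an ether: an aliphatic oxygen bridging two carbons with no H on the oxygen.
The molecule carries 2 separate instances of a methoxy ether (-OCH3) meeting every constraint; each maps to a distinct set of atoms, giving 2 matches.

2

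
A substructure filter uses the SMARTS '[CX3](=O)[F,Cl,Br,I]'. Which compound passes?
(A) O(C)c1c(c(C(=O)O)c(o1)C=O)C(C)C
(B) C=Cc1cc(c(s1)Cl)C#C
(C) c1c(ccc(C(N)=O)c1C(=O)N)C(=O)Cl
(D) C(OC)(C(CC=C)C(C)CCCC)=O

C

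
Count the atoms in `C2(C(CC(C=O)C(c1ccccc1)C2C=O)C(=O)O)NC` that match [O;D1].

4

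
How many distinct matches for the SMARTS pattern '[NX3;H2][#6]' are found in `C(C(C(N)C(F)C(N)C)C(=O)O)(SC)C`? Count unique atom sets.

[NX3;H2][#6] is the SMARTS for a primary amine: a trivalent nitrogen with two H attached to carbon.
The molecule carries 2 separate instances of a primary amino group (-NH2) meeting every constraint; each maps to a distinct set of atoms, giving 2 matches.

2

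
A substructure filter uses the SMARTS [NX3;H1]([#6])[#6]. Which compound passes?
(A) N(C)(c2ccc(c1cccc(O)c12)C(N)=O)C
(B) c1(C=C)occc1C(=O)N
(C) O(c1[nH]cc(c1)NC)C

C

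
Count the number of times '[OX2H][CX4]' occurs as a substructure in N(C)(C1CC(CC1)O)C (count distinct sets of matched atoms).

1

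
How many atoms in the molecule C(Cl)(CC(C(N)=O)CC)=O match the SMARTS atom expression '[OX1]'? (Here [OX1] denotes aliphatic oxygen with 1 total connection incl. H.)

2

The query [OX1] means: aliphatic oxygen with one total connection — typically a carbonyl =O or an oxide.
Check the 10 heavy atoms by environment: 4× C (X4) → no; 2× C (X3) → no; 2× O (X1) → match; 1× Cl (X1) → no; 1× N (X3) → no.
That gives 2 matching atoms.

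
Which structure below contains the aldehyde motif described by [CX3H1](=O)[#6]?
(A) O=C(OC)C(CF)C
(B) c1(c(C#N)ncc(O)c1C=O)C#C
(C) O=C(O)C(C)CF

B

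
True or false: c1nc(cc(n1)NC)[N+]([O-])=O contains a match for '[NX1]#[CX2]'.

The pattern [NX1]#[CX2] describes a nitrogen triple-bonded to a two-connected carbon — a nitrile.
The closest candidate here is a nitro group (-[N+](=O)[O-]), but there is no C#N triple bond. No other fragment satisfies the full query, so there is no match.

False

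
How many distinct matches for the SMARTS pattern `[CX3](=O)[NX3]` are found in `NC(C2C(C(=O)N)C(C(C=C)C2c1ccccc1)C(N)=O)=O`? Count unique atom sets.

3

[CX3](=O)[NX3] is the SMARTS for an amide: a carbonyl carbon bonded to a trivalent nitrogen.
The molecule carries 3 separate instances of a primary amide (-C(=O)NH2) meeting every constraint; each maps to a distinct set of atoms, giving 3 matches.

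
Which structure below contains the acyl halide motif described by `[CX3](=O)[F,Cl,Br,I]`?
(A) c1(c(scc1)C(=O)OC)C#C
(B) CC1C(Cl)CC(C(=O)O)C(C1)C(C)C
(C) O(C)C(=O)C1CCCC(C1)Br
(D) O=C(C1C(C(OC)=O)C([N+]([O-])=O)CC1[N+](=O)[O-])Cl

D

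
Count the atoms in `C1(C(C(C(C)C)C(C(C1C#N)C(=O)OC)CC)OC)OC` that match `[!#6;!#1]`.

The query [!#6;!#1] means: not carbon and not hydrogen — any heteroatom.
Check the 21 heavy atoms by environment: 16× C → no; 4× O → match; 1× N → match.
Summing the matching environments: 4 + 1 = 5 matching atoms.

5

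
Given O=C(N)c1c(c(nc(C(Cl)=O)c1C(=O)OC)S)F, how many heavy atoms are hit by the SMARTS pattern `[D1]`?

The query [D1] means: atom with exactly one heavy-atom neighbour (degree 1).
Check the 18 heavy atoms by environment: 1× n (aromatic, D2) → no; 5× c (aromatic, D3) → no; 3× C (D3) → no; 3× O (D1) → match; 1× O (D2) → no; 1× C (D1) → match; 1× Cl (D1) → match; 1× S (D1) → match; 1× N (D1) → match; 1× F (D1) → match.
Summing the matching environments: 3 + 1 + 1 + 1 + 1 + 1 = 8 matching atoms.

8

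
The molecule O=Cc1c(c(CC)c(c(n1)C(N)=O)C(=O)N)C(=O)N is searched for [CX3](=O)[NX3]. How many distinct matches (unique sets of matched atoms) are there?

[CX3](=O)[NX3] is the SMARTS for an amide: a carbonyl carbon bonded to a trivalent nitrogen.
The molecule carries 3 separate instances of a primary amide (-C(=O)NH2) meeting every constraint; each maps to a distinct set of atoms, giving 3 matches.

3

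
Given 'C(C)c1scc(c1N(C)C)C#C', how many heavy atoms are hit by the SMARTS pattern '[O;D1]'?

0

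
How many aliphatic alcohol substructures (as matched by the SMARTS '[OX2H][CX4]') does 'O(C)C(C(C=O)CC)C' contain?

0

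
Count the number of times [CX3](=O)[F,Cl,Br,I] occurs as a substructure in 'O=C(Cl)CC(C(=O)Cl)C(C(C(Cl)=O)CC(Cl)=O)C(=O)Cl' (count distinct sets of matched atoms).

[CX3](=O)[F,Cl,Br,I] is the SMARTS for an acyl halide: a carbonyl carbon bonded to a halogen.
The molecule carries 5 separate instances of an acyl chloride (-C(=O)Cl) meeting every constraint; each maps to a distinct set of atoms, giving 5 matches.

5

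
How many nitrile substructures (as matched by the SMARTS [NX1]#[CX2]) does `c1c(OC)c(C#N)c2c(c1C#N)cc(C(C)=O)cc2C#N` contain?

[NX1]#[CX2] is the SMARTS for a nitrile: a nitrogen triple-bonded to a two-connected carbon.
The molecule carries 3 separate instances of a nitrile (-C#N) meeting every constraint; each maps to a distinct set of atoms, giving 3 matches.

3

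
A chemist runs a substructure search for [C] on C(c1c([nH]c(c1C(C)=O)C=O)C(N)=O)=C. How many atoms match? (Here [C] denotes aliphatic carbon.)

The query [C] means: uppercase C matches aliphatic (non-aromatic) carbon only.
Check the 15 heavy atoms by environment: 1× n (aromatic) → no; 4× c (aromatic) → no; 6× C → match; 3× O → no; 1× N → no.
That gives 6 matching atoms.

6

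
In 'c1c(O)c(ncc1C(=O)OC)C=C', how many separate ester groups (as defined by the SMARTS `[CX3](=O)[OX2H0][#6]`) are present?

1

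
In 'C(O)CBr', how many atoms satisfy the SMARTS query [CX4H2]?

2

The query [CX4H2] means: sp3 carbon (X4) with exactly two hydrogens.
Check the 4 heavy atoms by environment: 2× C (H2, X4) → match; 1× O (H1, X2) → no; 1× Br (H0, X1) → no.
That gives 2 matching atoms.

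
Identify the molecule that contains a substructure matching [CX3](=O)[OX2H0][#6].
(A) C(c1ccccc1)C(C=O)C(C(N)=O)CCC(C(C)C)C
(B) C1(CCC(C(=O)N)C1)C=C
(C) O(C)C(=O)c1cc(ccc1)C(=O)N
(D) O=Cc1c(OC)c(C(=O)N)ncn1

C

[CX3](=O)[OX2H0][#6] describes a carbonyl carbon bonded to an oxygen that is itself bonded to carbon (no H on that O) (an ester).
(A) has a primary amide (-C(=O)NH2) but the carbonyl is bonded to N, not to an O-C linkage.
(B) has a primary amide (-C(=O)NH2) but the carbonyl is bonded to N, not to an O-C linkage.
(C) contains a methyl-ester group (-C(=O)OCH3), which satisfies every atom and bond constraint.
(D) has a primary amide (-C(=O)NH2) but the carbonyl is bonded to N, not to an O-C linkage.
So the answer is (C).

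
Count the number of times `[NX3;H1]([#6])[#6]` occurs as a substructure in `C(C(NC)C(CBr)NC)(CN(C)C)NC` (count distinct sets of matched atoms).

3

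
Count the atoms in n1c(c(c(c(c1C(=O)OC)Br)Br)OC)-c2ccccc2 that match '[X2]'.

The query [X2] means: any atom with exactly two total connections (bonds + H).
Check the 20 heavy atoms by environment: 1× n (aromatic, X2) → match; 11× c (aromatic, X3) → no; 2× Br (X1) → no; 1× C (X3) → no; 1× O (X1) → no; 2× O (X2) → match; 2× C (X4) → no.
Summing the matching environments: 1 + 2 = 3 matching atoms.

3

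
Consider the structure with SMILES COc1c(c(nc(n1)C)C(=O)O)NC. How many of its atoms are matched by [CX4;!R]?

3

The query [CX4;!R] means: aliphatic carbon with four total connections, not in a ring.
Check the 14 heavy atoms by environment: 2× n (aromatic, X2, in 6-ring) → no; 4× c (aromatic, X3, in 6-ring) → no; 2× O (X2, acyclic) → no; 3× C (X4, acyclic) → match; 1× C (X3, acyclic) → no; 1× O (X1, acyclic) → no; 1× N (X3, acyclic) → no.
That gives 3 matching atoms.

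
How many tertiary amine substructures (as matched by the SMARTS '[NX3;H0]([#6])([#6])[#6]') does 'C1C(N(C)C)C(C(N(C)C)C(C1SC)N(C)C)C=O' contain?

[NX3;H0]([#6])([#6])[#6] is the SMARTS for a tertiary amine: a trivalent nitrogen with no H, bonded to three carbons.
The molecule carries 3 separate instances of a dimethylamino group (-N(CH3)2) meeting every constraint; each maps to a distinct set of atoms, giving 3 matches.

3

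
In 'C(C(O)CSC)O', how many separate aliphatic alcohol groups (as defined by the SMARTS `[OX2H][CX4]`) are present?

2

[OX2H][CX4] is the SMARTS for an aliphatic alcohol: a hydroxyl oxygen bound to an sp3 (X4) carbon.
The molecule carries 2 separate instances of a hydroxyl group (-OH) meeting every constraint; each maps to a distinct set of atoms, giving 2 matches.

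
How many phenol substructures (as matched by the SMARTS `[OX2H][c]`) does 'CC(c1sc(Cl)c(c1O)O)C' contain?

2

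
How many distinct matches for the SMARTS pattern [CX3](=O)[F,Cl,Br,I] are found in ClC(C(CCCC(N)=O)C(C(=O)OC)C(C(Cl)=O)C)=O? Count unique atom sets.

2

[CX3](=O)[F,Cl,Br,I] is the SMARTS for an acyl halide: a carbonyl carbon bonded to a halogen.
The molecule carries 2 separate instances of an acyl chloride (-C(=O)Cl) meeting every constraint; each maps to a distinct set of atoms, giving 2 matches.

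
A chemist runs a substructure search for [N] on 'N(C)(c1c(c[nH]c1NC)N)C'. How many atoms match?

The query [N] means: uppercase N matches aliphatic (non-aromatic) nitrogen only.
Check the 11 heavy atoms by environment: 1× n (aromatic) → no; 4× c (aromatic) → no; 3× N → match; 3× C → no.
That gives 3 matching atoms.

3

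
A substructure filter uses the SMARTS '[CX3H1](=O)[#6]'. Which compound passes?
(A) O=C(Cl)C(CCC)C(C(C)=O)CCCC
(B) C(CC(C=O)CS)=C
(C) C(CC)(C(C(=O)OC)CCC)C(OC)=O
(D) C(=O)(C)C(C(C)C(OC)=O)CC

B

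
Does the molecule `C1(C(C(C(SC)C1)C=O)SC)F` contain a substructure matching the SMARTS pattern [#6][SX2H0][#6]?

Yes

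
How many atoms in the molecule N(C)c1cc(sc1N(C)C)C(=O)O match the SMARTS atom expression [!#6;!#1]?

The query [!#6;!#1] means: not carbon and not hydrogen — any heteroatom.
Check the 13 heavy atoms by environment: 1× s (aromatic) → match; 4× c (aromatic) → no; 4× C → no; 2× O → match; 2× N → match.
Summing the matching environments: 1 + 2 + 2 = 5 matching atoms.

5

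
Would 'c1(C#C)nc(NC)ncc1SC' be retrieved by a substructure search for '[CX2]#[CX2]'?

Yes

The pattern [CX2]#[CX2] describes a carbon-carbon triple bond — an alkyne.
The molecule carries an ethynyl group (-C#CH), whose atoms satisfy every constraint of the query, so the pattern matches.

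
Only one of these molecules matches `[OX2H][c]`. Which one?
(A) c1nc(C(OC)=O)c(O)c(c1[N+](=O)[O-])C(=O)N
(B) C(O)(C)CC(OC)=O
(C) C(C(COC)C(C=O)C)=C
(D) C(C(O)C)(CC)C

[OX2H][c] describes a hydroxyl oxygen attached to an aromatic carbon (a phenol).
(A) contains a hydroxyl group (-OH), which satisfies every atom and bond constraint.
(B) has a hydroxyl group (-OH) but the -OH is on an aliphatic carbon, not an aromatic c.
(C) has a methoxy ether (-OCH3) but the oxygen has H0, not H1.
(D) has a hydroxyl group (-OH) but the -OH is on an aliphatic carbon, not an aromatic c.
So the answer is (A).

A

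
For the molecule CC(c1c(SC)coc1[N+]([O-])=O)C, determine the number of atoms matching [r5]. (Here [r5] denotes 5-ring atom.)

5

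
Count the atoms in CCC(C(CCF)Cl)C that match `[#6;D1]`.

2

The query [#6;D1] means: carbon bonded to exactly one heavy atom.
Check the 9 heavy atoms by environment: 3× C (D2) → no; 2× C (D3) → no; 2× C (D1) → match; 1× F (D1) → no; 1× Cl (D1) → no.
That gives 2 matching atoms.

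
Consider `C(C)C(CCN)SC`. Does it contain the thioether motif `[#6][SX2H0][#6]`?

Yes

The pattern [#6][SX2H0][#6] describes an aliphatic sulfur bridging two carbons with no H on the sulfur — a thioether.
The molecule carries a methylthio ether (-SCH3), whose atoms satisfy every constraint of the query, so the pattern matches.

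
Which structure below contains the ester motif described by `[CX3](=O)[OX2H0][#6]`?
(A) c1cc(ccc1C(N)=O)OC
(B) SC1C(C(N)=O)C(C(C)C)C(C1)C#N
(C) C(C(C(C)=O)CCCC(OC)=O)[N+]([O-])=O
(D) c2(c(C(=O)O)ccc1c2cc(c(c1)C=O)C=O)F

C

[CX3](=O)[OX2H0][#6] describes a carbonyl carbon bonded to an oxygen that is itself bonded to carbon (no H on that O) (an ester).
(A) has a methoxy ether (-OCH3) but the ether oxygen is not adjacent to a C=O carbon.
(B) has a primary amide (-C(=O)NH2) but the carbonyl is bonded to N, not to an O-C linkage.
(C) contains a methyl-ester group (-C(=O)OCH3), which satisfies every atom and bond constraint.
(D) has a carboxylic acid group (-C(=O)OH) but the singly-bonded O carries H (OX2H1, not H0).
So the answer is (C).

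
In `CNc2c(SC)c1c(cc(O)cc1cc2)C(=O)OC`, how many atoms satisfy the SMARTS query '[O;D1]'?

2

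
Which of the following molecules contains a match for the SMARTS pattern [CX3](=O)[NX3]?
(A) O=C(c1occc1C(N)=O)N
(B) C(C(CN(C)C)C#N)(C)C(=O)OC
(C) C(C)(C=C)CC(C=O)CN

[CX3](=O)[NX3] describes a carbonyl carbon bonded to a trivalent nitrogen (an amide).
(A) contains a primary amide (-C(=O)NH2), which satisfies every atom and bond constraint.
(B) has a methyl-ester group (-C(=O)OCH3) but the carbonyl is bonded to O, not to an NX3 nitrogen.
(C) has a primary amino group (-NH2) but the -NH2 is not attached to a carbonyl carbon.
So the answer is (A).

A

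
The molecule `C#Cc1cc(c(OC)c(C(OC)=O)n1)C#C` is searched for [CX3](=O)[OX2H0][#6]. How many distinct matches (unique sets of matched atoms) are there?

[CX3](=O)[OX2H0][#6] is the SMARTS for an ester: a carbonyl carbon bonded to an oxygen that is itself bonded to carbon (no H on that O).
Exactly one fragment in the molecule meets all constraints, giving 1 match.

1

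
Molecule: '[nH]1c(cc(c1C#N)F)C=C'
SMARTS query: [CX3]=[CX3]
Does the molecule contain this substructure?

Yes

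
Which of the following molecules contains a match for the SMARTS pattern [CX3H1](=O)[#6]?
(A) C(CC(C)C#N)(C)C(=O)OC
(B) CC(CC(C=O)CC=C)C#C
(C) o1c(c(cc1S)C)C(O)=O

B

[CX3H1](=O)[#6] describes an sp2 carbon with one H, double-bonded to O and single-bonded to carbon (an aldehyde).
(A) has a methyl-ester group (-C(=O)OCH3) but the carbonyl carbon has H0, not H1.
(B) contains an aldehyde (-CHO), which satisfies every atom and bond constraint.
(C) has a carboxylic acid group (-C(=O)OH) but the carbonyl carbon has H0 and is bonded to O, not H1.
So the answer is (B).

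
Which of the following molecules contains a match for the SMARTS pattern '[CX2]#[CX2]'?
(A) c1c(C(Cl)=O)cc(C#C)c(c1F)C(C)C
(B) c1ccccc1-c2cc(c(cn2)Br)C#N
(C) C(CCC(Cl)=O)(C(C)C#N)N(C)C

[CX2]#[CX2] describes a carbon-carbon triple bond (an alkyne).
(A) contains an ethynyl group (-C#CH), which satisfies every atom and bond constraint.
(B) has a nitrile (-C#N) but the triple bond is C#N, not C#C.
(C) has a nitrile (-C#N) but the triple bond is C#N, not C#C.
So the answer is (A).

A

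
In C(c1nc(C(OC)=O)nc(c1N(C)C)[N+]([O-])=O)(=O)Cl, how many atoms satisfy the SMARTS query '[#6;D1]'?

3

Check the 19 heavy atoms by environment: 2× n (aromatic, D2) → no; 4× c (aromatic, D3) → no; 2× C (D3) → no; 3× O (D1) → no; 1× O (D2) → no; 3× C (D1) → match; 1× N (D3) → no; 1× Cl (D1) → no; 1× N (charge +1, D3) → no; 1× O (charge -1, D1) → no.
That gives 3 matching atoms.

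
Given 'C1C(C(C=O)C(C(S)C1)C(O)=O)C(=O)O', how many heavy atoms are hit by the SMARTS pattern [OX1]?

The query [OX1] means: aliphatic oxygen with one total connection — typically a carbonyl =O or an oxide.
Check the 15 heavy atoms by environment: 6× C (X4) → no; 1× S (X2) → no; 3× C (X3) → no; 3× O (X1) → match; 2× O (X2) → no.
That gives 3 matching atoms.

3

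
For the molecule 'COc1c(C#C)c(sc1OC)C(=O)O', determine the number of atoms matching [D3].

5

The query [D3] means: atom with exactly three heavy-atom neighbours.
Check the 14 heavy atoms by environment: 1× s (aromatic, D2) → no; 4× c (aromatic, D3) → match; 1× C (D3) → match; 2× O (D1) → no; 1× C (D2) → no; 3× C (D1) → no; 2× O (D2) → no.
Summing the matching environments: 4 + 1 = 5 matching atoms.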